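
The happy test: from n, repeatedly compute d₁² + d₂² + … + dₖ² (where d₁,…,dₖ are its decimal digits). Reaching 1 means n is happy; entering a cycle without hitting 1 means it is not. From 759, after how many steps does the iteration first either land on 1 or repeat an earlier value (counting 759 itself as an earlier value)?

759 → 7² + 5² + 9² = 49 + 25 + 81 = 155
155 → 1² + 5² + 5² = 1 + 25 + 25 = 51
51 → 5² + 1² = 25 + 1 = 26
26 → 2² + 6² = 4 + 36 = 40
40 → 4² + 0² = 16 + 0 = 16
16 → 1² + 6² = 1 + 36 = 37
37 → 3² + 7² = 9 + 49 = 58
58 → 5² + 8² = 25 + 64 = 89
89 → 8² + 9² = 64 + 81 = 145
145 → 1² + 4² + 5² = 1 + 16 + 25 = 42
42 → 4² + 2² = 16 + 4 = 20
20 → 2² + 0² = 4 + 0 = 4
4 → 4² = 16  — 16 repeats.
That took 13 steps.

13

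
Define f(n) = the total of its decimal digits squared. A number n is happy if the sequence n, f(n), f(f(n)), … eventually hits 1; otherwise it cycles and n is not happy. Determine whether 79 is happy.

happy

79 → 7² + 9² = 130
130 → 1² + 3² + 0² = 10
10 → 1² + 0² = 1  — reached 1.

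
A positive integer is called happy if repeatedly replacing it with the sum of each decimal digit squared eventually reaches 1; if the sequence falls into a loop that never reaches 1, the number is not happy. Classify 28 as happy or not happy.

28 → 2² + 8² = 4 + 64 = 68
68 → 6² + 8² = 36 + 64 = 100
100 → 1² + 0² + 0² = 1 + 0 + 0 = 1  — reached 1.

happy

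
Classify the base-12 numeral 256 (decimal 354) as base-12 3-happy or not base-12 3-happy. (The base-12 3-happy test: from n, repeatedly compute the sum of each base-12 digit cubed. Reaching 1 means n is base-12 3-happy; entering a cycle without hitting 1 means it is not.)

354 = (2,5,6)_12 → 2³ + 5³ + 6³ = 8 + 125 + 216 = 349
349 = (2,5,1)_12 → 2³ + 5³ + 1³ = 8 + 125 + 1 = 134
134 = (11,2)_12 → 11³ + 2³ = 1331 + 8 = 1339
1339 = (9,3,7)_12 → 9³ + 3³ + 7³ = 729 + 27 + 343 = 1099
1099 = (7,7,7)_12 → 7³ + 7³ + 7³ = 343 + 343 + 343 = 1029
1029 = (7,1,9)_12 → 7³ + 1³ + 9³ = 343 + 1 + 729 = 1073
1073 = (7,5,5)_12 → 7³ + 5³ + 5³ = 343 + 125 + 125 = 593
593 = (4,1,5)_12 → 4³ + 1³ + 5³ = 64 + 1 + 125 = 190
190 = (1,3,10)_12 → 1³ + 3³ + 10³ = 1 + 27 + 1000 = 1028
1028 = (7,1,8)_12 → 7³ + 1³ + 8³ = 343 + 1 + 512 = 856
856 = (5,11,4)_12 → 5³ + 11³ + 4³ = 125 + 1331 + 64 = 1520
1520 = (10,6,8)_12 → 10³ + 6³ + 8³ = 1000 + 216 + 512 = 1728
1728 = (1,0,0,0)_12 → 1³ + 0³ + 0³ + 0³ = 1 + 0 + 0 + 0 = 1  — reached 1.

base-12 3-happy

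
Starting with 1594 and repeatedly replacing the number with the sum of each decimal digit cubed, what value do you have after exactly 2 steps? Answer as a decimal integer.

1594 → 919
919 → 1459

1459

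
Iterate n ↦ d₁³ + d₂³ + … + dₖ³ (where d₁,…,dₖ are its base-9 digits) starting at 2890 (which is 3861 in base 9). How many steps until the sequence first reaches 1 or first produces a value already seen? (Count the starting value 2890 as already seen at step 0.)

3

2890 = (3,8,6,1)_9 → 756
756 = (1,0,3,0)_9 → 28
28 = (3,1)_9 → 28  — 28 repeats.
That took 3 steps.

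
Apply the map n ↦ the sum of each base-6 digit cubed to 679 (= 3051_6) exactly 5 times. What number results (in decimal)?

27

679 = (3,0,5,1)_6 → 3³ + 0³ + 5³ + 1³ = 27 + 0 + 125 + 1 = 153
153 = (4,1,3)_6 → 4³ + 1³ + 3³ = 64 + 1 + 27 = 92
92 = (2,3,2)_6 → 2³ + 3³ + 2³ = 8 + 27 + 8 = 43
43 = (1,1,1)_6 → 1³ + 1³ + 1³ = 1 + 1 + 1 = 3
3 = (3)_6 → 3³ = 27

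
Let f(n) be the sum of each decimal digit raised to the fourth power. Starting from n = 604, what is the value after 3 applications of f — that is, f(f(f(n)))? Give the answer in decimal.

3714

604 → 6⁴ + 0⁴ + 4⁴ = 1296 + 0 + 256 = 1552
1552 → 1⁴ + 5⁴ + 5⁴ + 2⁴ = 1 + 625 + 625 + 16 = 1267
1267 → 1⁴ + 2⁴ + 6⁴ + 7⁴ = 1 + 16 + 1296 + 2401 = 3714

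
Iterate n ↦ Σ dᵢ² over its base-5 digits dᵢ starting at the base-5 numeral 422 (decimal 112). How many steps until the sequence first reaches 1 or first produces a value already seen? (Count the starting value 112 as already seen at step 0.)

8

112 = (4,2,2)_5 → 4² + 2² + 2² = 24
24 = (4,4)_5 → 4² + 4² = 32
32 = (1,1,2)_5 → 1² + 1² + 2² = 6
6 = (1,1)_5 → 1² + 1² = 2
2 = (2)_5 → 2² = 4
4 = (4)_5 → 4² = 16
16 = (3,1)_5 → 3² + 1² = 10
10 = (2,0)_5 → 2² + 0² = 4  — 4 repeats.
That took 8 steps.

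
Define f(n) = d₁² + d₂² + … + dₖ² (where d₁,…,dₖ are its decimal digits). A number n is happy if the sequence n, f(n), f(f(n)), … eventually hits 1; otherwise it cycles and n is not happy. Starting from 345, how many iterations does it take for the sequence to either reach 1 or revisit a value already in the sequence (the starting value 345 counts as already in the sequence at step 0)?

345 → 3² + 4² + 5² = 9 + 16 + 25 = 50
50 → 5² + 0² = 25 + 0 = 25
25 → 2² + 5² = 4 + 25 = 29
29 → 2² + 9² = 4 + 81 = 85
85 → 8² + 5² = 64 + 25 = 89
89 → 8² + 9² = 64 + 81 = 145
145 → 1² + 4² + 5² = 1 + 16 + 25 = 42
42 → 4² + 2² = 16 + 4 = 20
20 → 2² + 0² = 4 + 0 = 4
4 → 4² = 16
16 → 1² + 6² = 1 + 36 = 37
37 → 3² + 7² = 9 + 49 = 58
58 → 5² + 8² = 25 + 64 = 89  — 89 repeats.
That took 13 steps.

13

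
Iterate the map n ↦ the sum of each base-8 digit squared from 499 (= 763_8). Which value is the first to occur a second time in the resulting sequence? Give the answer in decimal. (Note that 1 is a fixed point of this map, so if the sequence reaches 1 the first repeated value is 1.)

16

499 = (7,6,3)_8 → 94
94 = (1,3,6)_8 → 46
46 = (5,6)_8 → 61
61 = (7,5)_8 → 74
74 = (1,1,2)_8 → 6
6 = (6)_8 → 36
36 = (4,4)_8 → 32
32 = (4,0)_8 → 16
16 = (2,0)_8 → 4
4 = (4)_8 → 16  — 16 already appeared earlier.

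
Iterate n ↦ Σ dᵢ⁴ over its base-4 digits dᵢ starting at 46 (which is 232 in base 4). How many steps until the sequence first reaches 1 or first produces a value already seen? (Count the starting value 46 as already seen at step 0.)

46 = (2,3,2)_4 → 2⁴ + 3⁴ + 2⁴ = 16 + 81 + 16 = 113
113 = (1,3,0,1)_4 → 1⁴ + 3⁴ + 0⁴ + 1⁴ = 1 + 81 + 0 + 1 = 83
83 = (1,1,0,3)_4 → 1⁴ + 1⁴ + 0⁴ + 3⁴ = 1 + 1 + 0 + 81 = 83  — 83 repeats.
That took 3 steps.

3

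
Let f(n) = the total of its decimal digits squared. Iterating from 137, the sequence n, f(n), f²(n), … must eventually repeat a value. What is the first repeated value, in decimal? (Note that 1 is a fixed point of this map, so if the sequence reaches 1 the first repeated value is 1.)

37

137 → 1² + 3² + 7² = 59
59 → 5² + 9² = 106
106 → 1² + 0² + 6² = 37
37 → 3² + 7² = 58
58 → 5² + 8² = 89
89 → 8² + 9² = 145
145 → 1² + 4² + 5² = 42
42 → 4² + 2² = 20
20 → 2² + 0² = 4
4 → 4² = 16
16 → 1² + 6² = 37  — 37 already appeared earlier.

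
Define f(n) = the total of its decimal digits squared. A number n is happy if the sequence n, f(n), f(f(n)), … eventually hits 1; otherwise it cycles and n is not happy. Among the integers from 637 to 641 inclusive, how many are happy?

637: 637 → 94 → 97 → 130 → 10 → 1  — happy
638: 638 → 109 → 82 → 68 → 100 → 1  — happy
639: 639 → 126 → 41 → 17 → 50 → 25 → 29 → 85 → 89 → 145 → 42 → 20 → 4 → 16 → 37 → 58 → 89  — not happy
640: 640 → 52 → 29 → 85 → 89 → 145 → 42 → 20 → 4 → 16 → 37 → 58 → 89  — not happy
641: 641 → 53 → 34 → 25 → 29 → 85 → 89 → 145 → 42 → 20 → 4 → 16 → 37 → 58 → 89  — not happy
happy: 637, 638

2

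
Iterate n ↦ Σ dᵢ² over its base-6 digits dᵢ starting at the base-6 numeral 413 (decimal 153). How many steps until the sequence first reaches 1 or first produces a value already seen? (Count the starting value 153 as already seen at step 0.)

153 = (4,1,3)_6 → 4² + 1² + 3² = 26
26 = (4,2)_6 → 4² + 2² = 20
20 = (3,2)_6 → 3² + 2² = 13
13 = (2,1)_6 → 2² + 1² = 5
5 = (5)_6 → 5² = 25
25 = (4,1)_6 → 4² + 1² = 17
17 = (2,5)_6 → 2² + 5² = 29
29 = (4,5)_6 → 4² + 5² = 41
41 = (1,0,5)_6 → 1² + 0² + 5² = 26  — 26 repeats.
That took 9 steps.

9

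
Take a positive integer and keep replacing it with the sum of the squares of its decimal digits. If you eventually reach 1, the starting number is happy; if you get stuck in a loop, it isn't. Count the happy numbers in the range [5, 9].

1

5: 5 → 25 → 29 → 85 → 89 → 145 → 42 → 20 → 4 → 16 → 37 → 58 → 89  (repeats 89)
6: 6 → 36 → 45 → 41 → 17 → 50 → 25 → 29 → 85 → 89 → 145 → 42 → 20 → 4 → 16 → 37 → 58 → 89  (repeats 89)
7: 7 → 49 → 97 → 130 → 10 → 1  (reaches 1)
8: 8 → 64 → 52 → 29 → 85 → 89 → 145 → 42 → 20 → 4 → 16 → 37 → 58 → 89  (repeats 89)
9: 9 → 81 → 65 → 61 → 37 → 58 → 89 → 145 → 42 → 20 → 4 → 16 → 37  (repeats 37)
happy: 7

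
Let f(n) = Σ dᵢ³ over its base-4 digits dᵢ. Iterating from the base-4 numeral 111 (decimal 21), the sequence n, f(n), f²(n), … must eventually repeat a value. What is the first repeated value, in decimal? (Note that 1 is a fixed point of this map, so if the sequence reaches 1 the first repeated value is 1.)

21 = (1,1,1)_4 → 3
3 = (3)_4 → 27
27 = (1,2,3)_4 → 36
36 = (2,1,0)_4 → 9
9 = (2,1)_4 → 9  — 9 already appeared earlier.

9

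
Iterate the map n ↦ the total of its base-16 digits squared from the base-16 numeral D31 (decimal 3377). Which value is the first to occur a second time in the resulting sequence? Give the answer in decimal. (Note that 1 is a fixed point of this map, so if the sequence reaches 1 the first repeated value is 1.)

3377 = (13,3,1)_16 → 179
179 = (11,3)_16 → 130
130 = (8,2)_16 → 68
68 = (4,4)_16 → 32
32 = (2,0)_16 → 4
4 = (4)_16 → 16
16 = (1,0)_16 → 1  — reached the fixed point 1.
1 → 1, so 1 is the first repeated value.

1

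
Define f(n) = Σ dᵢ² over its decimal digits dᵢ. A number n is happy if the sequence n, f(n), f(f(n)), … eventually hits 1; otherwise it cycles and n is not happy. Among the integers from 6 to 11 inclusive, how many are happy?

2

6: 6 → 36 → 45 → 41 → 17 → 50 → 25 → 29 → 85 → 89 → 145 → 42 → 20 → 4 → 16 → 37 → 58 → 89  (repeats 89)
7: 7 → 49 → 97 → 130 → 10 → 1  (reaches 1)
8: 8 → 64 → 52 → 29 → 85 → 89 → 145 → 42 → 20 → 4 → 16 → 37 → 58 → 89  (repeats 89)
9: 9 → 81 → 65 → 61 → 37 → 58 → 89 → 145 → 42 → 20 → 4 → 16 → 37  (repeats 37)
10: 10 → 1  (reaches 1)
11: 11 → 2 → 4 → 16 → 37 → 58 → 89 → 145 → 42 → 20 → 4  (repeats 4)
happy: 7, 10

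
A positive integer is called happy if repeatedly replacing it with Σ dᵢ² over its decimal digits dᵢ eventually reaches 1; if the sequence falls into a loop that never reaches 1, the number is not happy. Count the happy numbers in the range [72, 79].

72: 72 → 53 → 34 → 25 → 29 → 85 → 89 → 145 → 42 → 20 → 4 → 16 → 37 → 58 → 89  (repeats 89)
73: 73 → 58 → 89 → 145 → 42 → 20 → 4 → 16 → 37 → 58  (repeats 58)
74: 74 → 65 → 61 → 37 → 58 → 89 → 145 → 42 → 20 → 4 → 16 → 37  (repeats 37)
75: 75 → 74 → 65 → 61 → 37 → 58 → 89 → 145 → 42 → 20 → 4 → 16 → 37  (repeats 37)
76: 76 → 85 → 89 → 145 → 42 → 20 → 4 → 16 → 37 → 58 → 89  (repeats 89)
77: 77 → 98 → 145 → 42 → 20 → 4 → 16 → 37 → 58 → 89 → 145  (repeats 145)
78: 78 → 113 → 11 → 2 → 4 → 16 → 37 → 58 → 89 → 145 → 42 → 20 → 4  (repeats 4)
79: 79 → 130 → 10 → 1  (reaches 1)
happy: 79

1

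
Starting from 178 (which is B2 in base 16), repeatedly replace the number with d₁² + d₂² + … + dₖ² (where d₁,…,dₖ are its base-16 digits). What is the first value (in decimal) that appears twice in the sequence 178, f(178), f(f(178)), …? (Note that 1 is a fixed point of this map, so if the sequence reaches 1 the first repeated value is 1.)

169

178 = (11,2)_16 → 125
125 = (7,13)_16 → 218
218 = (13,10)_16 → 269
269 = (1,0,13)_16 → 170
170 = (10,10)_16 → 200
200 = (12,8)_16 → 208
208 = (13,0)_16 → 169
169 = (10,9)_16 → 181
181 = (11,5)_16 → 146
146 = (9,2)_16 → 85
85 = (5,5)_16 → 50
50 = (3,2)_16 → 13
13 = (13)_16 → 169  — 169 already appeared earlier.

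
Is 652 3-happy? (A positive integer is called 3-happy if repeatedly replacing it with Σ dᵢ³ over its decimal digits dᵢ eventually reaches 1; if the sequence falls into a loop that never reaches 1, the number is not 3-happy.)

652 → 6³ + 5³ + 2³ = 216 + 125 + 8 = 349
349 → 3³ + 4³ + 9³ = 27 + 64 + 729 = 820
820 → 8³ + 2³ + 0³ = 512 + 8 + 0 = 520
520 → 5³ + 2³ + 0³ = 125 + 8 + 0 = 133
133 → 1³ + 3³ + 3³ = 1 + 27 + 27 = 55
55 → 5³ + 5³ = 125 + 125 = 250
250 → 2³ + 5³ + 0³ = 8 + 125 + 0 = 133  — 133 already seen; the sequence cycles without reaching 1.

not 3-happy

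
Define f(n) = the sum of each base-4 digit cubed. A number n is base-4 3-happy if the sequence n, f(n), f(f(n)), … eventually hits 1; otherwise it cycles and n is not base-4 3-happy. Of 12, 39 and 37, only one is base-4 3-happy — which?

12: 12 → 27 → 36 → 9 → 9  — repeats 9 (not base-4 3-happy)
39: 39 → 36 → 9 → 9  — repeats 9 (not base-4 3-happy)
37: 37 → 10 → 16 → 1  — reaches 1 (base-4 3-happy)

37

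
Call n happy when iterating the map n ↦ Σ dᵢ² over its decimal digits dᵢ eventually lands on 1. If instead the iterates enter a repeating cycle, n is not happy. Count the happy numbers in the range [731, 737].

1

731: 731 → 59 → 106 → 37 → 58 → 89 → 145 → 42 → 20 → 4 → 16 → 37  (repeats 37)
732: 732 → 62 → 40 → 16 → 37 → 58 → 89 → 145 → 42 → 20 → 4 → 16  (repeats 16)
733: 733 → 67 → 85 → 89 → 145 → 42 → 20 → 4 → 16 → 37 → 58 → 89  (repeats 89)
734: 734 → 74 → 65 → 61 → 37 → 58 → 89 → 145 → 42 → 20 → 4 → 16 → 37  (repeats 37)
735: 735 → 83 → 73 → 58 → 89 → 145 → 42 → 20 → 4 → 16 → 37 → 58  (repeats 58)
736: 736 → 94 → 97 → 130 → 10 → 1  (reaches 1)
737: 737 → 107 → 50 → 25 → 29 → 85 → 89 → 145 → 42 → 20 → 4 → 16 → 37 → 58 → 89  (repeats 89)
happy: 736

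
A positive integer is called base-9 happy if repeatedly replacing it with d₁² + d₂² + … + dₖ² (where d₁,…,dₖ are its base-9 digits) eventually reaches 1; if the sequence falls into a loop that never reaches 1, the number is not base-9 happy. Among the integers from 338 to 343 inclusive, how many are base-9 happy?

338: 338 → 42 → 52 → 74 → 68 → 74  — not base-9 happy
339: 339 → 53 → 89 → 65 → 53  — not base-9 happy
340: 340 → 66 → 58 → 52 → 74 → 68 → 74  — not base-9 happy
341: 341 → 81 → 1  — base-9 happy
342: 342 → 20 → 8 → 64 → 50 → 50  — not base-9 happy
343: 343 → 21 → 13 → 17 → 65 → 53 → 89 → 65  — not base-9 happy
base-9 happy: 341

1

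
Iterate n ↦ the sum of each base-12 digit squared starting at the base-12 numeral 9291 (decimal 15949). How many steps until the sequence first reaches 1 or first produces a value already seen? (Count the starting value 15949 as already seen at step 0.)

10

15949 = (9,2,9,1)_12 → 9² + 2² + 9² + 1² = 167
167 = (1,1,11)_12 → 1² + 1² + 11² = 123
123 = (10,3)_12 → 10² + 3² = 109
109 = (9,1)_12 → 9² + 1² = 82
82 = (6,10)_12 → 6² + 10² = 136
136 = (11,4)_12 → 11² + 4² = 137
137 = (11,5)_12 → 11² + 5² = 146
146 = (1,0,2)_12 → 1² + 0² + 2² = 5
5 = (5)_12 → 5² = 25
25 = (2,1)_12 → 2² + 1² = 5  — 5 repeats.
That took 10 steps.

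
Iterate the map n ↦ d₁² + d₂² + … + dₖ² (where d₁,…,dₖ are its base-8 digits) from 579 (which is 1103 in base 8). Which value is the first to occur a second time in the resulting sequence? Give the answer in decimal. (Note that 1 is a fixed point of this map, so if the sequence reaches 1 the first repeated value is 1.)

10

579 = (1,1,0,3)_8 → 11
11 = (1,3)_8 → 10
10 = (1,2)_8 → 5
5 = (5)_8 → 25
25 = (3,1)_8 → 10  — 10 already appeared earlier.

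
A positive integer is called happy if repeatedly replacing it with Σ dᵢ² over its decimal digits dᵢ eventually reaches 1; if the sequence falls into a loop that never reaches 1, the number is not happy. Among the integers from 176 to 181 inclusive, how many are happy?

176: 176 → 86 → 100 → 1  — happy
177: 177 → 99 → 162 → 41 → 17 → 50 → 25 → 29 → 85 → 89 → 145 → 42 → 20 → 4 → 16 → 37 → 58 → 89  — not happy
178: 178 → 114 → 18 → 65 → 61 → 37 → 58 → 89 → 145 → 42 → 20 → 4 → 16 → 37  — not happy
179: 179 → 131 → 11 → 2 → 4 → 16 → 37 → 58 → 89 → 145 → 42 → 20 → 4  — not happy
180: 180 → 65 → 61 → 37 → 58 → 89 → 145 → 42 → 20 → 4 → 16 → 37  — not happy
181: 181 → 66 → 72 → 53 → 34 → 25 → 29 → 85 → 89 → 145 → 42 → 20 → 4 → 16 → 37 → 58 → 89  — not happy
happy: 176

1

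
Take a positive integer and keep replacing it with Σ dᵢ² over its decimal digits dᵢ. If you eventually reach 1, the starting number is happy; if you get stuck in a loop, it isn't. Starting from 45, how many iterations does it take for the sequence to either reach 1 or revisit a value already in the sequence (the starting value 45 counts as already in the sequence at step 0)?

15

45 → 4² + 5² = 16 + 25 = 41
41 → 4² + 1² = 16 + 1 = 17
17 → 1² + 7² = 1 + 49 = 50
50 → 5² + 0² = 25 + 0 = 25
25 → 2² + 5² = 4 + 25 = 29
29 → 2² + 9² = 4 + 81 = 85
85 → 8² + 5² = 64 + 25 = 89
89 → 8² + 9² = 64 + 81 = 145
145 → 1² + 4² + 5² = 1 + 16 + 25 = 42
42 → 4² + 2² = 16 + 4 = 20
20 → 2² + 0² = 4 + 0 = 4
4 → 4² = 16
16 → 1² + 6² = 1 + 36 = 37
37 → 3² + 7² = 9 + 49 = 58
58 → 5² + 8² = 25 + 64 = 89  — 89 repeats.
That took 15 steps.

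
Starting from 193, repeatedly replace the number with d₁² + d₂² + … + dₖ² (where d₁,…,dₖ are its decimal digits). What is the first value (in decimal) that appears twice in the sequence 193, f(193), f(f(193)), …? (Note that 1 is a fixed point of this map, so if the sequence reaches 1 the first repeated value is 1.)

1

193 → 1² + 9² + 3² = 91
91 → 9² + 1² = 82
82 → 8² + 2² = 68
68 → 6² + 8² = 100
100 → 1² + 0² + 0² = 1  — reached the fixed point 1.
1 → 1, so 1 is the first repeated value.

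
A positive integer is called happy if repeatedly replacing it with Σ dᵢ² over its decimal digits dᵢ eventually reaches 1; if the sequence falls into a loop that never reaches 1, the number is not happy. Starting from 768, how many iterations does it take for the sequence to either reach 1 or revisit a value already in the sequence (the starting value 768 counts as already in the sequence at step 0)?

11

768 → 7² + 6² + 8² = 149
149 → 1² + 4² + 9² = 98
98 → 9² + 8² = 145
145 → 1² + 4² + 5² = 42
42 → 4² + 2² = 20
20 → 2² + 0² = 4
4 → 4² = 16
16 → 1² + 6² = 37
37 → 3² + 7² = 58
58 → 5² + 8² = 89
89 → 8² + 9² = 145  — 145 repeats.
That took 11 steps.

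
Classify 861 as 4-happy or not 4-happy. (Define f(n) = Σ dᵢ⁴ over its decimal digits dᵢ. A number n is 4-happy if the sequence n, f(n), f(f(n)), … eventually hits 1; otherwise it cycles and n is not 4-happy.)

not 4-happy

861 → 8⁴ + 6⁴ + 1⁴ = 5393
5393 → 5⁴ + 3⁴ + 9⁴ + 3⁴ = 7348
7348 → 7⁴ + 3⁴ + 4⁴ + 8⁴ = 6834
6834 → 6⁴ + 8⁴ + 3⁴ + 4⁴ = 5729
5729 → 5⁴ + 7⁴ + 2⁴ + 9⁴ = 9603
9603 → 9⁴ + 6⁴ + 0⁴ + 3⁴ = 7938
7938 → 7⁴ + 9⁴ + 3⁴ + 8⁴ = 13139
13139 → 1⁴ + 3⁴ + 1⁴ + 3⁴ + 9⁴ = 6725
6725 → 6⁴ + 7⁴ + 2⁴ + 5⁴ = 4338
4338 → 4⁴ + 3⁴ + 3⁴ + 8⁴ = 4514
4514 → 4⁴ + 5⁴ + 1⁴ + 4⁴ = 1138
1138 → 1⁴ + 1⁴ + 3⁴ + 8⁴ = 4179
4179 → 4⁴ + 1⁴ + 7⁴ + 9⁴ = 9219
9219 → 9⁴ + 2⁴ + 1⁴ + 9⁴ = 13139  — 13139 already seen; the sequence cycles without reaching 1.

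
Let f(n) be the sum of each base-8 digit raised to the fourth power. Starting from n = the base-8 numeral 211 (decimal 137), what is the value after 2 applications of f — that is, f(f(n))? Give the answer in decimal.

32

137 = (2,1,1)_8 → 2⁴ + 1⁴ + 1⁴ = 18
18 = (2,2)_8 → 2⁴ + 2⁴ = 32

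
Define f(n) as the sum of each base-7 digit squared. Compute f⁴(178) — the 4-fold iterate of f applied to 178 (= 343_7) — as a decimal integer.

178 = (3,4,3)_7 → 3² + 4² + 3² = 9 + 16 + 9 = 34
34 = (4,6)_7 → 4² + 6² = 16 + 36 = 52
52 = (1,0,3)_7 → 1² + 0² + 3² = 1 + 0 + 9 = 10
10 = (1,3)_7 → 1² + 3² = 1 + 9 = 10

10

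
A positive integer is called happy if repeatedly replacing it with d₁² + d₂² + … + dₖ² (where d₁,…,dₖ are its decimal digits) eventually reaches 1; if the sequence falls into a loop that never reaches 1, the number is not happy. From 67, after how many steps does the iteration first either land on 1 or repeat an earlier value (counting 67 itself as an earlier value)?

10

67 → 85
85 → 89
89 → 145
145 → 42
42 → 20
20 → 4
4 → 16
16 → 37
37 → 58
58 → 89  — 89 repeats.
That took 10 steps.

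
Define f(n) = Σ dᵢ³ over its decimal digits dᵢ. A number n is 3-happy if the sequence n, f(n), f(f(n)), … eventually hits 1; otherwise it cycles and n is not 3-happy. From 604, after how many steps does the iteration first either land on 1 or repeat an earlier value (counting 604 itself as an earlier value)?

6

604 → 6³ + 0³ + 4³ = 216 + 0 + 64 = 280
280 → 2³ + 8³ + 0³ = 8 + 512 + 0 = 520
520 → 5³ + 2³ + 0³ = 125 + 8 + 0 = 133
133 → 1³ + 3³ + 3³ = 1 + 27 + 27 = 55
55 → 5³ + 5³ = 125 + 125 = 250
250 → 2³ + 5³ + 0³ = 8 + 125 + 0 = 133  — 133 repeats.
That took 6 steps.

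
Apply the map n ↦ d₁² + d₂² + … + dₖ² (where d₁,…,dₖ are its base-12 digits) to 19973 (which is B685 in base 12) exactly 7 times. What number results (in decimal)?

5

19973 = (11,6,8,5)_12 → 11² + 6² + 8² + 5² = 121 + 36 + 64 + 25 = 246
246 = (1,8,6)_12 → 1² + 8² + 6² = 1 + 64 + 36 = 101
101 = (8,5)_12 → 8² + 5² = 64 + 25 = 89
89 = (7,5)_12 → 7² + 5² = 49 + 25 = 74
74 = (6,2)_12 → 6² + 2² = 36 + 4 = 40
40 = (3,4)_12 → 3² + 4² = 9 + 16 = 25
25 = (2,1)_12 → 2² + 1² = 4 + 1 = 5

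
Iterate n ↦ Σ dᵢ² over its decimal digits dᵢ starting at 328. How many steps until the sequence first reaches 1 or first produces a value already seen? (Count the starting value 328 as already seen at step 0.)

328 → 77
77 → 98
98 → 145
145 → 42
42 → 20
20 → 4
4 → 16
16 → 37
37 → 58
58 → 89
89 → 145  — 145 repeats.
That took 11 steps.

11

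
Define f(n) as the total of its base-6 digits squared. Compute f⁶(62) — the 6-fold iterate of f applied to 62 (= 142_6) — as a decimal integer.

62 = (1,4,2)_6 → 1² + 4² + 2² = 1 + 16 + 4 = 21
21 = (3,3)_6 → 3² + 3² = 9 + 9 = 18
18 = (3,0)_6 → 3² + 0² = 9 + 0 = 9
9 = (1,3)_6 → 1² + 3² = 1 + 9 = 10
10 = (1,4)_6 → 1² + 4² = 1 + 16 = 17
17 = (2,5)_6 → 2² + 5² = 4 + 25 = 29

29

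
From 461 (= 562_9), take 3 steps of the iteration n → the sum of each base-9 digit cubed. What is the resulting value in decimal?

461 = (5,6,2)_9 → 5³ + 6³ + 2³ = 125 + 216 + 8 = 349
349 = (4,2,7)_9 → 4³ + 2³ + 7³ = 64 + 8 + 343 = 415
415 = (5,1,1)_9 → 5³ + 1³ + 1³ = 125 + 1 + 1 = 127

127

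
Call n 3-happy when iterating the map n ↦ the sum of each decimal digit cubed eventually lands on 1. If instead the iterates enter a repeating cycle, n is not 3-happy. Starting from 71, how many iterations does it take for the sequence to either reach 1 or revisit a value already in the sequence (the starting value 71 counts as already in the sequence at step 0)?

71 → 7³ + 1³ = 344
344 → 3³ + 4³ + 4³ = 155
155 → 1³ + 5³ + 5³ = 251
251 → 2³ + 5³ + 1³ = 134
134 → 1³ + 3³ + 4³ = 92
92 → 9³ + 2³ = 737
737 → 7³ + 3³ + 7³ = 713
713 → 7³ + 1³ + 3³ = 371
371 → 3³ + 7³ + 1³ = 371  — 371 repeats.
That took 9 steps.

9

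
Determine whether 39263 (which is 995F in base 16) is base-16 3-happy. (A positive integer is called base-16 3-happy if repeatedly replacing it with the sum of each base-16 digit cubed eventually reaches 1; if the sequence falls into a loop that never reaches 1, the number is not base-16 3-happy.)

39263 = (9,9,5,15)_16 → 9³ + 9³ + 5³ + 15³ = 729 + 729 + 125 + 3375 = 4958
4958 = (1,3,5,14)_16 → 1³ + 3³ + 5³ + 14³ = 1 + 27 + 125 + 2744 = 2897
2897 = (11,5,1)_16 → 11³ + 5³ + 1³ = 1331 + 125 + 1 = 1457
1457 = (5,11,1)_16 → 5³ + 11³ + 1³ = 125 + 1331 + 1 = 1457  — 1457 already seen; the sequence cycles without reaching 1.

not base-16 3-happy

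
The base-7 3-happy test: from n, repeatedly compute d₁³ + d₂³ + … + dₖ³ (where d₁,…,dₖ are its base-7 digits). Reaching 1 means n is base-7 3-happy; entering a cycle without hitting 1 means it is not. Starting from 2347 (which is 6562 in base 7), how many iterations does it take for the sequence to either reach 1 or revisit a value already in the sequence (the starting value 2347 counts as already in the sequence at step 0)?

4

2347 = (6,5,6,2)_7 → 6³ + 5³ + 6³ + 2³ = 216 + 125 + 216 + 8 = 565
565 = (1,4,3,5)_7 → 1³ + 4³ + 3³ + 5³ = 1 + 64 + 27 + 125 = 217
217 = (4,3,0)_7 → 4³ + 3³ + 0³ = 64 + 27 + 0 = 91
91 = (1,6,0)_7 → 1³ + 6³ + 0³ = 1 + 216 + 0 = 217  — 217 repeats.
That took 4 steps.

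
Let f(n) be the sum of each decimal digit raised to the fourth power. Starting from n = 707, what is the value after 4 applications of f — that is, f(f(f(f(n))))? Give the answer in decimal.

9603

707 → 7⁴ + 0⁴ + 7⁴ = 4802
4802 → 4⁴ + 8⁴ + 0⁴ + 2⁴ = 4368
4368 → 4⁴ + 3⁴ + 6⁴ + 8⁴ = 5729
5729 → 5⁴ + 7⁴ + 2⁴ + 9⁴ = 9603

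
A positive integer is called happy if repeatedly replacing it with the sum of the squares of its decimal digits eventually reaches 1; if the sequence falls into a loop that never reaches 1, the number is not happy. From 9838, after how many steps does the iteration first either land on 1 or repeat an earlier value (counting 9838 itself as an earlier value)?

15

9838 → 218
218 → 69
69 → 117
117 → 51
51 → 26
26 → 40
40 → 16
16 → 37
37 → 58
58 → 89
89 → 145
145 → 42
42 → 20
20 → 4
4 → 16  — 16 repeats.
That took 15 steps.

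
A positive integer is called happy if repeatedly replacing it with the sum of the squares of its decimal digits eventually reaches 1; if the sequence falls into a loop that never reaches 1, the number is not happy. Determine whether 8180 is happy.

8180 → 8² + 1² + 8² + 0² = 129
129 → 1² + 2² + 9² = 86
86 → 8² + 6² = 100
100 → 1² + 0² + 0² = 1  — reached 1.

happy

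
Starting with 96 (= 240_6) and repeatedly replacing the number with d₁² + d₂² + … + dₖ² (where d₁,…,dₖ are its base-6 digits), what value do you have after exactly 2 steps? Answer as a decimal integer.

96 = (2,4,0)_6 → 20
20 = (3,2)_6 → 13

13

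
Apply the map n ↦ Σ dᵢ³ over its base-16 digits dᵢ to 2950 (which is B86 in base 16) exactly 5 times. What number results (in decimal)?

1945

2950 = (11,8,6)_16 → 11³ + 8³ + 6³ = 1331 + 512 + 216 = 2059
2059 = (8,0,11)_16 → 8³ + 0³ + 11³ = 512 + 0 + 1331 = 1843
1843 = (7,3,3)_16 → 7³ + 3³ + 3³ = 343 + 27 + 27 = 397
397 = (1,8,13)_16 → 1³ + 8³ + 13³ = 1 + 512 + 2197 = 2710
2710 = (10,9,6)_16 → 10³ + 9³ + 6³ = 1000 + 729 + 216 = 1945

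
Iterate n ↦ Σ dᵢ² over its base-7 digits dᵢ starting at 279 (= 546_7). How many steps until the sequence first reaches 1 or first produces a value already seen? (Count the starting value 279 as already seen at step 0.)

6

279 = (5,4,6)_7 → 5² + 4² + 6² = 25 + 16 + 36 = 77
77 = (1,4,0)_7 → 1² + 4² + 0² = 1 + 16 + 0 = 17
17 = (2,3)_7 → 2² + 3² = 4 + 9 = 13
13 = (1,6)_7 → 1² + 6² = 1 + 36 = 37
37 = (5,2)_7 → 5² + 2² = 25 + 4 = 29
29 = (4,1)_7 → 4² + 1² = 16 + 1 = 17  — 17 repeats.
That took 6 steps.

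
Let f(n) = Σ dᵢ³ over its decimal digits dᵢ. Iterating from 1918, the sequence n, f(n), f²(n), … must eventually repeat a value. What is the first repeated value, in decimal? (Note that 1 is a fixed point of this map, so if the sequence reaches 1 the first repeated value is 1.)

1918 → 1³ + 9³ + 1³ + 8³ = 1 + 729 + 1 + 512 = 1243
1243 → 1³ + 2³ + 4³ + 3³ = 1 + 8 + 64 + 27 = 100
100 → 1³ + 0³ + 0³ = 1 + 0 + 0 = 1  — reached the fixed point 1.
1 → 1, so 1 is the first repeated value.

1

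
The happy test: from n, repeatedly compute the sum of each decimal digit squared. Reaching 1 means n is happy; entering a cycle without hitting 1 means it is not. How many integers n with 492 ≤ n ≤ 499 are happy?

1

492: 492 → 101 → 2 → 4 → 16 → 37 → 58 → 89 → 145 → 42 → 20 → 4  (repeats 4)
493: 493 → 106 → 37 → 58 → 89 → 145 → 42 → 20 → 4 → 16 → 37  (repeats 37)
494: 494 → 113 → 11 → 2 → 4 → 16 → 37 → 58 → 89 → 145 → 42 → 20 → 4  (repeats 4)
495: 495 → 122 → 9 → 81 → 65 → 61 → 37 → 58 → 89 → 145 → 42 → 20 → 4 → 16 → 37  (repeats 37)
496: 496 → 133 → 19 → 82 → 68 → 100 → 1  (reaches 1)
497: 497 → 146 → 53 → 34 → 25 → 29 → 85 → 89 → 145 → 42 → 20 → 4 → 16 → 37 → 58 → 89  (repeats 89)
498: 498 → 161 → 38 → 73 → 58 → 89 → 145 → 42 → 20 → 4 → 16 → 37 → 58  (repeats 58)
499: 499 → 178 → 114 → 18 → 65 → 61 → 37 → 58 → 89 → 145 → 42 → 20 → 4 → 16 → 37  (repeats 37)
happy: 496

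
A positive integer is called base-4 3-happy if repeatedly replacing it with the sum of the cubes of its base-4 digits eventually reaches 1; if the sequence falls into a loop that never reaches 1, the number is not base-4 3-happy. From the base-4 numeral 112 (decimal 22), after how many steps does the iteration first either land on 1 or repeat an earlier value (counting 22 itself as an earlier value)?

22 = (1,1,2)_4 → 10
10 = (2,2)_4 → 16
16 = (1,0,0)_4 → 1  — reached 1.
That took 3 steps.

3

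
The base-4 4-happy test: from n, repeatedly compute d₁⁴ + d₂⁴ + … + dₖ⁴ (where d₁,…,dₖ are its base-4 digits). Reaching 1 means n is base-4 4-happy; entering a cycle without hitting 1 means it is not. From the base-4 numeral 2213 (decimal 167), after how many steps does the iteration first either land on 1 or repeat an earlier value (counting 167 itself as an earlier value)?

7

167 = (2,2,1,3)_4 → 2⁴ + 2⁴ + 1⁴ + 3⁴ = 114
114 = (1,3,0,2)_4 → 1⁴ + 3⁴ + 0⁴ + 2⁴ = 98
98 = (1,2,0,2)_4 → 1⁴ + 2⁴ + 0⁴ + 2⁴ = 33
33 = (2,0,1)_4 → 2⁴ + 0⁴ + 1⁴ = 17
17 = (1,0,1)_4 → 1⁴ + 0⁴ + 1⁴ = 2
2 = (2)_4 → 2⁴ = 16
16 = (1,0,0)_4 → 1⁴ + 0⁴ + 0⁴ = 1  — reached 1.
That took 7 steps.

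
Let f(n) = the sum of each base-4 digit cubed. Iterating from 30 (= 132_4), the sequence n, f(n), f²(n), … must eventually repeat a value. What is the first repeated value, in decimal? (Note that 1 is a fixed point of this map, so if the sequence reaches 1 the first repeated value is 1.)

30 = (1,3,2)_4 → 1³ + 3³ + 2³ = 1 + 27 + 8 = 36
36 = (2,1,0)_4 → 2³ + 1³ + 0³ = 8 + 1 + 0 = 9
9 = (2,1)_4 → 2³ + 1³ = 8 + 1 = 9  — 9 already appeared earlier.

9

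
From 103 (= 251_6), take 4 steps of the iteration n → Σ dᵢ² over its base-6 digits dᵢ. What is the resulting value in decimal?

103 = (2,5,1)_6 → 2² + 5² + 1² = 4 + 25 + 1 = 30
30 = (5,0)_6 → 5² + 0² = 25 + 0 = 25
25 = (4,1)_6 → 4² + 1² = 16 + 1 = 17
17 = (2,5)_6 → 2² + 5² = 4 + 25 = 29

29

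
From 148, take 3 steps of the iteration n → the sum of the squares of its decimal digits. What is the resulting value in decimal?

61

148 → 1² + 4² + 8² = 81
81 → 8² + 1² = 65
65 → 6² + 5² = 61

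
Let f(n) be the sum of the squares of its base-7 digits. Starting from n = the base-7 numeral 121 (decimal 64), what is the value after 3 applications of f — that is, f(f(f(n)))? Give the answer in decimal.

64 = (1,2,1)_7 → 1² + 2² + 1² = 6
6 = (6)_7 → 6² = 36
36 = (5,1)_7 → 5² + 1² = 26

26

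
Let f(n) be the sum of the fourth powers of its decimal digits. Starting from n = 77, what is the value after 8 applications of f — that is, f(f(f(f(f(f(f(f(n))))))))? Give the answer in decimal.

4338

77 → 7⁴ + 7⁴ = 4802
4802 → 4⁴ + 8⁴ + 0⁴ + 2⁴ = 4368
4368 → 4⁴ + 3⁴ + 6⁴ + 8⁴ = 5729
5729 → 5⁴ + 7⁴ + 2⁴ + 9⁴ = 9603
9603 → 9⁴ + 6⁴ + 0⁴ + 3⁴ = 7938
7938 → 7⁴ + 9⁴ + 3⁴ + 8⁴ = 13139
13139 → 1⁴ + 3⁴ + 1⁴ + 3⁴ + 9⁴ = 6725
6725 → 6⁴ + 7⁴ + 2⁴ + 5⁴ = 4338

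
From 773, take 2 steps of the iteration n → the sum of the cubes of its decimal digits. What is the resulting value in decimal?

371

773 → 7³ + 7³ + 3³ = 343 + 343 + 27 = 713
713 → 7³ + 1³ + 3³ = 343 + 1 + 27 = 371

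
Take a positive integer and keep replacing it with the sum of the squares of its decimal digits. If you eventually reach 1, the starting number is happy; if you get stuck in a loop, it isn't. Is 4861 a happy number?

not happy

4861 → 4² + 8² + 6² + 1² = 117
117 → 1² + 1² + 7² = 51
51 → 5² + 1² = 26
26 → 2² + 6² = 40
40 → 4² + 0² = 16
16 → 1² + 6² = 37
37 → 3² + 7² = 58
58 → 5² + 8² = 89
89 → 8² + 9² = 145
145 → 1² + 4² + 5² = 42
42 → 4² + 2² = 20
20 → 2² + 0² = 4
4 → 4² = 16  — 16 already seen; the sequence cycles without reaching 1.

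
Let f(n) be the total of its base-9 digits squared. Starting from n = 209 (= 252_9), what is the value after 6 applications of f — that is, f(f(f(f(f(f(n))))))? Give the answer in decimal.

209 = (2,5,2)_9 → 2² + 5² + 2² = 33
33 = (3,6)_9 → 3² + 6² = 45
45 = (5,0)_9 → 5² + 0² = 25
25 = (2,7)_9 → 2² + 7² = 53
53 = (5,8)_9 → 5² + 8² = 89
89 = (1,0,8)_9 → 1² + 0² + 8² = 65

65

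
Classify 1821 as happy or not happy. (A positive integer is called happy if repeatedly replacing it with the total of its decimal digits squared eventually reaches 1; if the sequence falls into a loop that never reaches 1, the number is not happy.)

happy

1821 → 1² + 8² + 2² + 1² = 70
70 → 7² + 0² = 49
49 → 4² + 9² = 97
97 → 9² + 7² = 130
130 → 1² + 3² + 0² = 10
10 → 1² + 0² = 1  — reached 1.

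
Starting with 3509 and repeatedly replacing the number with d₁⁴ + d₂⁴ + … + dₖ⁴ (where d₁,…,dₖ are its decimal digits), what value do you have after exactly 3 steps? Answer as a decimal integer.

3509 → 3⁴ + 5⁴ + 0⁴ + 9⁴ = 7267
7267 → 7⁴ + 2⁴ + 6⁴ + 7⁴ = 6114
6114 → 6⁴ + 1⁴ + 1⁴ + 4⁴ = 1554

1554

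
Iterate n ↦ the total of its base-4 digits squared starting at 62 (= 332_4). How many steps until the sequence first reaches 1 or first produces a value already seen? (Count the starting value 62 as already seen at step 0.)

6

62 = (3,3,2)_4 → 3² + 3² + 2² = 9 + 9 + 4 = 22
22 = (1,1,2)_4 → 1² + 1² + 2² = 1 + 1 + 4 = 6
6 = (1,2)_4 → 1² + 2² = 1 + 4 = 5
5 = (1,1)_4 → 1² + 1² = 1 + 1 = 2
2 = (2)_4 → 2² = 4
4 = (1,0)_4 → 1² + 0² = 1 + 0 = 1  — reached 1.
That took 6 steps.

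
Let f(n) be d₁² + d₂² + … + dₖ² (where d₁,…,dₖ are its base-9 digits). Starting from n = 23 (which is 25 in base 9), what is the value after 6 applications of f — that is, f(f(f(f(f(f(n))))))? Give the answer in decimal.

23 = (2,5)_9 → 2² + 5² = 4 + 25 = 29
29 = (3,2)_9 → 3² + 2² = 9 + 4 = 13
13 = (1,4)_9 → 1² + 4² = 1 + 16 = 17
17 = (1,8)_9 → 1² + 8² = 1 + 64 = 65
65 = (7,2)_9 → 7² + 2² = 49 + 4 = 53
53 = (5,8)_9 → 5² + 8² = 25 + 64 = 89

89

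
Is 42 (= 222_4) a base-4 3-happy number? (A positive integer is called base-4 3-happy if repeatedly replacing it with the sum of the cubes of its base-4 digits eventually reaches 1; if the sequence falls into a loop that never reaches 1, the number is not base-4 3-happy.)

not base-4 3-happy

42 = (2,2,2)_4 → 2³ + 2³ + 2³ = 24
24 = (1,2,0)_4 → 1³ + 2³ + 0³ = 9
9 = (2,1)_4 → 2³ + 1³ = 9  — 9 already seen; the sequence cycles without reaching 1.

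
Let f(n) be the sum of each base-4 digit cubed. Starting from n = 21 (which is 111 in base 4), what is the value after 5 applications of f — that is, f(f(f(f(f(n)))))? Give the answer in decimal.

9

21 = (1,1,1)_4 → 1³ + 1³ + 1³ = 1 + 1 + 1 = 3
3 = (3)_4 → 3³ = 27
27 = (1,2,3)_4 → 1³ + 2³ + 3³ = 1 + 8 + 27 = 36
36 = (2,1,0)_4 → 2³ + 1³ + 0³ = 8 + 1 + 0 = 9
9 = (2,1)_4 → 2³ + 1³ = 8 + 1 = 9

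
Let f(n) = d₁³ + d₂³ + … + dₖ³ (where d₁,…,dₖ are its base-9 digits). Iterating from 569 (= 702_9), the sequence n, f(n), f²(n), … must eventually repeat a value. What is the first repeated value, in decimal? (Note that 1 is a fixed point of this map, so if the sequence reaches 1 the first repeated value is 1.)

569 = (7,0,2)_9 → 7³ + 0³ + 2³ = 343 + 0 + 8 = 351
351 = (4,3,0)_9 → 4³ + 3³ + 0³ = 64 + 27 + 0 = 91
91 = (1,1,1)_9 → 1³ + 1³ + 1³ = 1 + 1 + 1 = 3
3 = (3)_9 → 3³ = 27
27 = (3,0)_9 → 3³ + 0³ = 27 + 0 = 27  — 27 already appeared earlier.

27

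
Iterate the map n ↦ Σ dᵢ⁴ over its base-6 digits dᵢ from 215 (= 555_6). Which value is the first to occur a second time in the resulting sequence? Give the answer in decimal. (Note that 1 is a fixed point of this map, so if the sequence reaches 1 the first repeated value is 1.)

215 = (5,5,5)_6 → 1875
1875 = (1,2,4,0,3)_6 → 354
354 = (1,3,5,0)_6 → 707
707 = (3,1,3,5)_6 → 788
788 = (3,3,5,2)_6 → 803
803 = (3,4,1,5)_6 → 963
963 = (4,2,4,3)_6 → 609
609 = (2,4,5,3)_6 → 978
978 = (4,3,1,0)_6 → 338
338 = (1,3,2,2)_6 → 114
114 = (3,1,0)_6 → 82
82 = (2,1,4)_6 → 273
273 = (1,1,3,3)_6 → 164
164 = (4,3,2)_6 → 353
353 = (1,3,4,5)_6 → 963  — 963 already appeared earlier.

963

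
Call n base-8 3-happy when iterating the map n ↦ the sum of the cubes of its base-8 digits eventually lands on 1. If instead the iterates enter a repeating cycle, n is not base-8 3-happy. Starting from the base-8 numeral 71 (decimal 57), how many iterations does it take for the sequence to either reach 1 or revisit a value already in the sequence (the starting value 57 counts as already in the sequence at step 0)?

11

57 = (7,1)_8 → 7³ + 1³ = 344
344 = (5,3,0)_8 → 5³ + 3³ + 0³ = 152
152 = (2,3,0)_8 → 2³ + 3³ + 0³ = 35
35 = (4,3)_8 → 4³ + 3³ = 91
91 = (1,3,3)_8 → 1³ + 3³ + 3³ = 55
55 = (6,7)_8 → 6³ + 7³ = 559
559 = (1,0,5,7)_8 → 1³ + 0³ + 5³ + 7³ = 469
469 = (7,2,5)_8 → 7³ + 2³ + 5³ = 476
476 = (7,3,4)_8 → 7³ + 3³ + 4³ = 434
434 = (6,6,2)_8 → 6³ + 6³ + 2³ = 440
440 = (6,7,0)_8 → 6³ + 7³ + 0³ = 559  — 559 repeats.
That took 11 steps.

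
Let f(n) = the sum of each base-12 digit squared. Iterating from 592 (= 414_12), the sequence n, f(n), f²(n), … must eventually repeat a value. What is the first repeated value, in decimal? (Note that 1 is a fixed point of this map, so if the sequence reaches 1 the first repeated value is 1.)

50

592 = (4,1,4)_12 → 4² + 1² + 4² = 16 + 1 + 16 = 33
33 = (2,9)_12 → 2² + 9² = 4 + 81 = 85
85 = (7,1)_12 → 7² + 1² = 49 + 1 = 50
50 = (4,2)_12 → 4² + 2² = 16 + 4 = 20
20 = (1,8)_12 → 1² + 8² = 1 + 64 = 65
65 = (5,5)_12 → 5² + 5² = 25 + 25 = 50  — 50 already appeared earlier.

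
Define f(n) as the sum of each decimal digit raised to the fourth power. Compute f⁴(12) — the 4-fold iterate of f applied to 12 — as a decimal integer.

8208

12 → 17
17 → 2402
2402 → 288
288 → 8208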